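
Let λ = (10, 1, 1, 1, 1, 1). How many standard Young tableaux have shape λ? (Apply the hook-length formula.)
# SYT of shape (10, 1, 1, 1, 1, 1) = 2002

Hook-length formula: f^λ = n! / Π hook(c), product over all cells c of the Young diagram. For λ = (10, 1, 1, 1, 1, 1), n = 15 boxes. Hook lengths by row (left-to-right, top-to-bottom): [15, 9, 8, 7, 6, 5, 4, 3, 2, 1]; [5]; [4]; [3]; [2]; [1]. Product of hooks = 653184000. So f^λ = 15! / 653184000 = 1307674368000 / 653184000 = 2002.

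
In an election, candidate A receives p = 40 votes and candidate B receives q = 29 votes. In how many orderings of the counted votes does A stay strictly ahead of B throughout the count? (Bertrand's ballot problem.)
Strict-lead orderings = 3781522612668189928

Total orderings of the 69 votes with 40 for A: C(69, 40) = 23720460024918645912. By the Bertrand ballot formula (Cycle Lemma / reflection principle), the number of orderings in which A is strictly ahead of B throughout is (p − q)/(p + q) · C(p + q, p) = (40 − 29)/(40 + 29) · 23720460024918645912 = 3781522612668189928.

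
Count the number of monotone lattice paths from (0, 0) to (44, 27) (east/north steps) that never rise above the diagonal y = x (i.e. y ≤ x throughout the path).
Number of paths = 11752797069016395728

By the reflection principle (André's argument), the number of monotone paths to (44, 27) with n ≤ m that never go above y = x is C(71, 44) − C(71, 45) = 29381992672540989320 − 17629195603524593592 = 11752797069016395728.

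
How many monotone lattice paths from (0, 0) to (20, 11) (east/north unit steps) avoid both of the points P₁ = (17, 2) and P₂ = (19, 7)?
Number of paths = 81363650

Inclusion–exclusion. Total paths: C(31, 20) = 84672315. Through P₁: C(19, 17)·C(12, 3) = 37620. Through P₂: C(26, 19)·C(5, 1) = 3289000. Since P₁ is strictly southwest of P₂, a monotone path through both must visit P₁ then P₂; paths through both = C(19, 17)·C(7, 2)·C(5, 1) = 17955. Avoid both = 84672315 − 37620 − 3289000 + 17955 = 81363650.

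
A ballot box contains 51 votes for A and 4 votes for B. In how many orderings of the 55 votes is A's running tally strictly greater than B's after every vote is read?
Strict-lead orderings = 291447

Total orderings of the 55 votes with 51 for A: C(55, 51) = 341055. By the Bertrand ballot formula (Cycle Lemma / reflection principle), the number of orderings in which A is strictly ahead of B throughout is (p − q)/(p + q) · C(p + q, p) = (51 − 4)/(51 + 4) · 341055 = 291447.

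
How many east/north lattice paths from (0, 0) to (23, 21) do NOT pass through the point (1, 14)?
Number of paths = 2012592988380

Total paths from (0, 0) to (23, 21): C(44, 23) = 2012616400080. Paths through (1, 14): (paths (0, 0) → (1, 14)) × (paths (1, 14) → (23, 21)) = C(15, 1) · C(29, 22) = 15 · 1560780 = 23411700. Avoidance count = 2012616400080 − 23411700 = 2012592988380.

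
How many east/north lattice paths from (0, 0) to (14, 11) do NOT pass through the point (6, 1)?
Number of paths = 4151094

Total paths from (0, 0) to (14, 11): C(25, 14) = 4457400. Paths through (6, 1): (paths (0, 0) → (6, 1)) × (paths (6, 1) → (14, 11)) = C(7, 6) · C(18, 8) = 7 · 43758 = 306306. Avoidance count = 4457400 − 306306 = 4151094.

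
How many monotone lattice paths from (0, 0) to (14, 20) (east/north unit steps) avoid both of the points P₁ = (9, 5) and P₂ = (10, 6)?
Number of paths = 1348684392

Inclusion–exclusion. Total paths: C(34, 14) = 1391975640. Through P₁: C(14, 9)·C(20, 5) = 31039008. Through P₂: C(16, 10)·C(18, 4) = 24504480. Since P₁ is strictly southwest of P₂, a monotone path through both must visit P₁ then P₂; paths through both = C(14, 9)·C(2, 1)·C(18, 4) = 12252240. Avoid both = 1391975640 − 31039008 − 24504480 + 12252240 = 1348684392.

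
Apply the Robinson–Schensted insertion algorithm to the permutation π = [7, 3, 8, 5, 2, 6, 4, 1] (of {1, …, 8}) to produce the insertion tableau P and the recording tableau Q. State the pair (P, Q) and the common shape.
P = [1, 4, 6] / [2, 5] / [3, 8] / [7];  Q = [1, 3, 6] / [2, 4] / [5, 7] / [8];  common shape = (3, 2, 2, 1)

Row-insert the values π_1, π_2, … into P one at a time, bumping the leftmost entry strictly greater than the inserted value down to the next row. The recording tableau Q records, in position (i, j), the step at which that cell was added to P.
  Insert 7 (step 1): P = [7];  Q = [1]
  Insert 3 (step 2): P = [3] / [7];  Q = [1] / [2]
  Insert 8 (step 3): P = [3, 8] / [7];  Q = [1, 3] / [2]
  Insert 5 (step 4): P = [3, 5] / [7, 8];  Q = [1, 3] / [2, 4]
  Insert 2 (step 5): P = [2, 5] / [3, 8] / [7];  Q = [1, 3] / [2, 4] / [5]
  Insert 6 (step 6): P = [2, 5, 6] / [3, 8] / [7];  Q = [1, 3, 6] / [2, 4] / [5]
  Insert 4 (step 7): P = [2, 4, 6] / [3, 5] / [7, 8];  Q = [1, 3, 6] / [2, 4] / [5, 7]
  Insert 1 (step 8): P = [1, 4, 6] / [2, 5] / [3, 8] / [7];  Q = [1, 3, 6] / [2, 4] / [5, 7] / [8]
Final shape: (3, 2, 2, 1).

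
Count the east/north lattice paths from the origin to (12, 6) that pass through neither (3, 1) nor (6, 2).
Number of paths = 8036

Inclusion–exclusion. Total paths: C(18, 12) = 18564. Through P₁: C(4, 3)·C(14, 9) = 8008. Through P₂: C(8, 6)·C(10, 6) = 5880. Since P₁ is strictly southwest of P₂, a monotone path through both must visit P₁ then P₂; paths through both = C(4, 3)·C(4, 3)·C(10, 6) = 3360. Avoid both = 18564 − 8008 − 5880 + 3360 = 8036.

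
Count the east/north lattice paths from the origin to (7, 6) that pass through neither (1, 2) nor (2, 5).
Number of paths = 1032

Inclusion–exclusion. Total paths: C(13, 7) = 1716. Through P₁: C(3, 1)·C(10, 6) = 630. Through P₂: C(7, 2)·C(6, 5) = 126. Since P₁ is strictly southwest of P₂, a monotone path through both must visit P₁ then P₂; paths through both = C(3, 1)·C(4, 1)·C(6, 5) = 72. Avoid both = 1716 − 630 − 126 + 72 = 1032.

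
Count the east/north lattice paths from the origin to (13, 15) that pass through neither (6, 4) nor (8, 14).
Number of paths = 28923660

Inclusion–exclusion. Total paths: C(28, 13) = 37442160. Through P₁: C(10, 6)·C(18, 7) = 6683040. Through P₂: C(22, 8)·C(6, 5) = 1918620. Since P₁ is strictly southwest of P₂, a monotone path through both must visit P₁ then P₂; paths through both = C(10, 6)·C(12, 2)·C(6, 5) = 83160. Avoid both = 37442160 − 6683040 − 1918620 + 83160 = 28923660.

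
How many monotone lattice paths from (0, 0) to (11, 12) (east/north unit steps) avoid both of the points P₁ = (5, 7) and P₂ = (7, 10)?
Number of paths = 813254

Inclusion–exclusion. Total paths: C(23, 11) = 1352078. Through P₁: C(12, 5)·C(11, 6) = 365904. Through P₂: C(17, 7)·C(6, 4) = 291720. Since P₁ is strictly southwest of P₂, a monotone path through both must visit P₁ then P₂; paths through both = C(12, 5)·C(5, 2)·C(6, 4) = 118800. Avoid both = 1352078 − 365904 − 291720 + 118800 = 813254.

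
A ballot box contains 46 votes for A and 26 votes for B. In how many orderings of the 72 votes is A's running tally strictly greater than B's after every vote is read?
Strict-lead orderings = 7664867653706345040

Total orderings of the 72 votes with 46 for A: C(72, 46) = 27593523553342842144. By the Bertrand ballot formula (Cycle Lemma / reflection principle), the number of orderings in which A is strictly ahead of B throughout is (p − q)/(p + q) · C(p + q, p) = (46 − 26)/(46 + 26) · 27593523553342842144 = 7664867653706345040.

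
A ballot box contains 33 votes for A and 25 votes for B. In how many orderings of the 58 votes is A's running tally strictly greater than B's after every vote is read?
Strict-lead orderings = 2407144796004312

Total orderings of the 58 votes with 33 for A: C(58, 33) = 17451799771031262. By the Bertrand ballot formula (Cycle Lemma / reflection principle), the number of orderings in which A is strictly ahead of B throughout is (p − q)/(p + q) · C(p + q, p) = (33 − 25)/(33 + 25) · 17451799771031262 = 2407144796004312.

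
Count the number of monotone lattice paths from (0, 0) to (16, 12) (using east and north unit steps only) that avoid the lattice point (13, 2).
Number of paths = 30391725

Total paths from (0, 0) to (16, 12): C(28, 16) = 30421755. Paths through (13, 2): (paths (0, 0) → (13, 2)) × (paths (13, 2) → (16, 12)) = C(15, 13) · C(13, 3) = 105 · 286 = 30030. Avoidance count = 30421755 − 30030 = 30391725.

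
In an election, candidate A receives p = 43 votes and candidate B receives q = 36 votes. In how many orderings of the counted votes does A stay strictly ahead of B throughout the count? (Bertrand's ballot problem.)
Strict-lead orderings = 3527173835643930141670

Total orderings of the 79 votes with 43 for A: C(79, 43) = 39806676145124354455990. By the Bertrand ballot formula (Cycle Lemma / reflection principle), the number of orderings in which A is strictly ahead of B throughout is (p − q)/(p + q) · C(p + q, p) = (43 − 36)/(43 + 36) · 39806676145124354455990 = 3527173835643930141670.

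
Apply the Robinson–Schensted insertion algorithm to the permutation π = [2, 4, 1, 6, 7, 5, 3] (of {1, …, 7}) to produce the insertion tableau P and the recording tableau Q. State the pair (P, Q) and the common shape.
P = [1, 3, 5, 7] / [2, 4] / [6];  Q = [1, 2, 4, 5] / [3, 6] / [7];  common shape = (4, 2, 1)

Row-insert the values π_1, π_2, … into P one at a time, bumping the leftmost entry strictly greater than the inserted value down to the next row. The recording tableau Q records, in position (i, j), the step at which that cell was added to P.
  Insert 2 (step 1): P = [2];  Q = [1]
  Insert 4 (step 2): P = [2, 4];  Q = [1, 2]
  Insert 1 (step 3): P = [1, 4] / [2];  Q = [1, 2] / [3]
  Insert 6 (step 4): P = [1, 4, 6] / [2];  Q = [1, 2, 4] / [3]
  Insert 7 (step 5): P = [1, 4, 6, 7] / [2];  Q = [1, 2, 4, 5] / [3]
  Insert 5 (step 6): P = [1, 4, 5, 7] / [2, 6];  Q = [1, 2, 4, 5] / [3, 6]
  Insert 3 (step 7): P = [1, 3, 5, 7] / [2, 4] / [6];  Q = [1, 2, 4, 5] / [3, 6] / [7]
Final shape: (4, 2, 1).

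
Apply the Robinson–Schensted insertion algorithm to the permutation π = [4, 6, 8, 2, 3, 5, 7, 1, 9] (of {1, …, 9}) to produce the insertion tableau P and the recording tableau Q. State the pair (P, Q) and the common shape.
P = [1, 3, 5, 7, 9] / [2, 6, 8] / [4];  Q = [1, 2, 3, 7, 9] / [4, 5, 6] / [8];  common shape = (5, 3, 1)

Row-insert the values π_1, π_2, … into P one at a time, bumping the leftmost entry strictly greater than the inserted value down to the next row. The recording tableau Q records, in position (i, j), the step at which that cell was added to P.
  Insert 4 (step 1): P = [4];  Q = [1]
  Insert 6 (step 2): P = [4, 6];  Q = [1, 2]
  Insert 8 (step 3): P = [4, 6, 8];  Q = [1, 2, 3]
  Insert 2 (step 4): P = [2, 6, 8] / [4];  Q = [1, 2, 3] / [4]
  Insert 3 (step 5): P = [2, 3, 8] / [4, 6];  Q = [1, 2, 3] / [4, 5]
  Insert 5 (step 6): P = [2, 3, 5] / [4, 6, 8];  Q = [1, 2, 3] / [4, 5, 6]
  Insert 7 (step 7): P = [2, 3, 5, 7] / [4, 6, 8];  Q = [1, 2, 3, 7] / [4, 5, 6]
  Insert 1 (step 8): P = [1, 3, 5, 7] / [2, 6, 8] / [4];  Q = [1, 2, 3, 7] / [4, 5, 6] / [8]
  Insert 9 (step 9): P = [1, 3, 5, 7, 9] / [2, 6, 8] / [4];  Q = [1, 2, 3, 7, 9] / [4, 5, 6] / [8]
Final shape: (5, 3, 1).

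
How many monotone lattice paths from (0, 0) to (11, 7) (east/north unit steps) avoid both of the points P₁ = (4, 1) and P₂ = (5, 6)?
Number of paths = 20220

Inclusion–exclusion. Total paths: C(18, 11) = 31824. Through P₁: C(5, 4)·C(13, 7) = 8580. Through P₂: C(11, 5)·C(7, 6) = 3234. Since P₁ is strictly southwest of P₂, a monotone path through both must visit P₁ then P₂; paths through both = C(5, 4)·C(6, 1)·C(7, 6) = 210. Avoid both = 31824 − 8580 − 3234 + 210 = 20220.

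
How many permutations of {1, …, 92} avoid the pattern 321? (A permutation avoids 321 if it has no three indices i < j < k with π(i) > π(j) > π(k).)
C_92 = 15487357822491889407128326963778343232013931127835600

These 321-avoiding permutations are counted by the Catalan number C_n = (1/(n + 1)) · C(2n, n). For n = 92: C_92 = (1/93) · C(184, 92) = 1440324277491745714862934407631385920577295594888710800/93 = 15487357822491889407128326963778343232013931127835600.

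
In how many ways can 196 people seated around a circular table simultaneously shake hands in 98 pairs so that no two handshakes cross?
C_98 = 57743358069601357782187700608042856334020731624756611000

These noncrossing handshakes are counted by the Catalan number C_n = (1/(n + 1)) · C(2n, n). For n = 98: C_98 = (1/99) · C(196, 98) = 5716592448890534420436582360196242777068052430850904489000/99 = 57743358069601357782187700608042856334020731624756611000.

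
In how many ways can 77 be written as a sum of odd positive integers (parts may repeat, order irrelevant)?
p_odd(77) = 58499

Enumerate partitions using only odd parts via the recurrence o(n, m) = o(n, m−2) + o(n−m, m) over odd m, starting from the largest odd part ≤ n. This gives p_odd(77) = 58499. (Euler's theorem: equals the count of distinct-part partitions.)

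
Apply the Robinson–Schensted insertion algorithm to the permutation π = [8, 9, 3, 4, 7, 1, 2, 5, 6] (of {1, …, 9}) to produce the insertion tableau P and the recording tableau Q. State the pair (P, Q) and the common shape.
P = [1, 2, 5, 6] / [3, 4, 7] / [8, 9];  Q = [1, 2, 5, 9] / [3, 4, 8] / [6, 7];  common shape = (4, 3, 2)

Row-insert the values π_1, π_2, … into P one at a time, bumping the leftmost entry strictly greater than the inserted value down to the next row. The recording tableau Q records, in position (i, j), the step at which that cell was added to P.
  Insert 8 (step 1): P = [8];  Q = [1]
  Insert 9 (step 2): P = [8, 9];  Q = [1, 2]
  Insert 3 (step 3): P = [3, 9] / [8];  Q = [1, 2] / [3]
  Insert 4 (step 4): P = [3, 4] / [8, 9];  Q = [1, 2] / [3, 4]
  Insert 7 (step 5): P = [3, 4, 7] / [8, 9];  Q = [1, 2, 5] / [3, 4]
  Insert 1 (step 6): P = [1, 4, 7] / [3, 9] / [8];  Q = [1, 2, 5] / [3, 4] / [6]
  Insert 2 (step 7): P = [1, 2, 7] / [3, 4] / [8, 9];  Q = [1, 2, 5] / [3, 4] / [6, 7]
  Insert 5 (step 8): P = [1, 2, 5] / [3, 4, 7] / [8, 9];  Q = [1, 2, 5] / [3, 4, 8] / [6, 7]
  Insert 6 (step 9): P = [1, 2, 5, 6] / [3, 4, 7] / [8, 9];  Q = [1, 2, 5, 9] / [3, 4, 8] / [6, 7]
Final shape: (4, 3, 2).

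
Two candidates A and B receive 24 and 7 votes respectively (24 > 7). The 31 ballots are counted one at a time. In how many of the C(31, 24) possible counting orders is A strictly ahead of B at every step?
Strict-lead orderings = 1442025

Total orderings of the 31 votes with 24 for A: C(31, 24) = 2629575. By the Bertrand ballot formula (Cycle Lemma / reflection principle), the number of orderings in which A is strictly ahead of B throughout is (p − q)/(p + q) · C(p + q, p) = (24 − 7)/(24 + 7) · 2629575 = 1442025.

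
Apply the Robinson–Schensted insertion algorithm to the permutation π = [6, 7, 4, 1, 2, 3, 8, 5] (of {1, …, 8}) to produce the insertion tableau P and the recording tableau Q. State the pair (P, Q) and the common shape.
P = [1, 2, 3, 5] / [4, 7, 8] / [6];  Q = [1, 2, 6, 7] / [3, 5, 8] / [4];  common shape = (4, 3, 1)

Row-insert the values π_1, π_2, … into P one at a time, bumping the leftmost entry strictly greater than the inserted value down to the next row. The recording tableau Q records, in position (i, j), the step at which that cell was added to P.
  Insert 6 (step 1): P = [6];  Q = [1]
  Insert 7 (step 2): P = [6, 7];  Q = [1, 2]
  Insert 4 (step 3): P = [4, 7] / [6];  Q = [1, 2] / [3]
  Insert 1 (step 4): P = [1, 7] / [4] / [6];  Q = [1, 2] / [3] / [4]
  Insert 2 (step 5): P = [1, 2] / [4, 7] / [6];  Q = [1, 2] / [3, 5] / [4]
  Insert 3 (step 6): P = [1, 2, 3] / [4, 7] / [6];  Q = [1, 2, 6] / [3, 5] / [4]
  Insert 8 (step 7): P = [1, 2, 3, 8] / [4, 7] / [6];  Q = [1, 2, 6, 7] / [3, 5] / [4]
  Insert 5 (step 8): P = [1, 2, 3, 5] / [4, 7, 8] / [6];  Q = [1, 2, 6, 7] / [3, 5, 8] / [4]
Final shape: (4, 3, 1).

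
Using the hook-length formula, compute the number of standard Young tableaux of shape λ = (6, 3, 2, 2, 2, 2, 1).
# SYT of shape (6, 3, 2, 2, 2, 2, 1) = 4288284

Hook-length formula: f^λ = n! / Π hook(c), product over all cells c of the Young diagram. For λ = (6, 3, 2, 2, 2, 2, 1), n = 18 boxes. Hook lengths by row (left-to-right, top-to-bottom): [12, 10, 5, 3, 2, 1]; [8, 6, 1]; [6, 4]; [5, 3]; [4, 2]; [3, 1]; [1]. Product of hooks = 1492992000. So f^λ = 18! / 1492992000 = 6402373705728000 / 1492992000 = 4288284.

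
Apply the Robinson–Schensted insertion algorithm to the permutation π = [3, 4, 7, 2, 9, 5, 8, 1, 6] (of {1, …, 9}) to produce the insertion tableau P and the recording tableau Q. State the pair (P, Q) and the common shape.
P = [1, 4, 5, 6] / [2, 7, 8] / [3, 9];  Q = [1, 2, 3, 5] / [4, 6, 7] / [8, 9];  common shape = (4, 3, 2)

Row-insert the values π_1, π_2, … into P one at a time, bumping the leftmost entry strictly greater than the inserted value down to the next row. The recording tableau Q records, in position (i, j), the step at which that cell was added to P.
  Insert 3 (step 1): P = [3];  Q = [1]
  Insert 4 (step 2): P = [3, 4];  Q = [1, 2]
  Insert 7 (step 3): P = [3, 4, 7];  Q = [1, 2, 3]
  Insert 2 (step 4): P = [2, 4, 7] / [3];  Q = [1, 2, 3] / [4]
  Insert 9 (step 5): P = [2, 4, 7, 9] / [3];  Q = [1, 2, 3, 5] / [4]
  Insert 5 (step 6): P = [2, 4, 5, 9] / [3, 7];  Q = [1, 2, 3, 5] / [4, 6]
  Insert 8 (step 7): P = [2, 4, 5, 8] / [3, 7, 9];  Q = [1, 2, 3, 5] / [4, 6, 7]
  Insert 1 (step 8): P = [1, 4, 5, 8] / [2, 7, 9] / [3];  Q = [1, 2, 3, 5] / [4, 6, 7] / [8]
  Insert 6 (step 9): P = [1, 4, 5, 6] / [2, 7, 8] / [3, 9];  Q = [1, 2, 3, 5] / [4, 6, 7] / [8, 9]
Final shape: (4, 3, 2).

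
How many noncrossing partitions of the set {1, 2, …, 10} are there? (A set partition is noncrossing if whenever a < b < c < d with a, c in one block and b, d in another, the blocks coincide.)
C_10 = 16796

These noncrossing partitions are counted by the Catalan number C_n = (1/(n + 1)) · C(2n, n). For n = 10: C_10 = (1/11) · C(20, 10) = 184756/11 = 16796.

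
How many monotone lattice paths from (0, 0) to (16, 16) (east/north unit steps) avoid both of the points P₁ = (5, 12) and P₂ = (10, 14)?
Number of paths = 541357146

Inclusion–exclusion. Total paths: C(32, 16) = 601080390. Through P₁: C(17, 5)·C(15, 11) = 8446620. Through P₂: C(24, 10)·C(8, 6) = 54915168. Since P₁ is strictly southwest of P₂, a monotone path through both must visit P₁ then P₂; paths through both = C(17, 5)·C(7, 5)·C(8, 6) = 3638544. Avoid both = 601080390 − 8446620 − 54915168 + 3638544 = 541357146.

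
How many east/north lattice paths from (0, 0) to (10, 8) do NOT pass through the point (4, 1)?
Number of paths = 35178

Total paths from (0, 0) to (10, 8): C(18, 10) = 43758. Paths through (4, 1): (paths (0, 0) → (4, 1)) × (paths (4, 1) → (10, 8)) = C(5, 4) · C(13, 6) = 5 · 1716 = 8580. Avoidance count = 43758 − 8580 = 35178.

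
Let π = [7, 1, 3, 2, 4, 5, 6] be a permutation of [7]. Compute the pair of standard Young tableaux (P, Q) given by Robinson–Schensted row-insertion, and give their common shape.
P = [1, 2, 4, 5, 6] / [3] / [7];  Q = [1, 3, 5, 6, 7] / [2] / [4];  common shape = (5, 1, 1)

Row-insert the values π_1, π_2, … into P one at a time, bumping the leftmost entry strictly greater than the inserted value down to the next row. The recording tableau Q records, in position (i, j), the step at which that cell was added to P.
  Insert 7 (step 1): P = [7];  Q = [1]
  Insert 1 (step 2): P = [1] / [7];  Q = [1] / [2]
  Insert 3 (step 3): P = [1, 3] / [7];  Q = [1, 3] / [2]
  Insert 2 (step 4): P = [1, 2] / [3] / [7];  Q = [1, 3] / [2] / [4]
  Insert 4 (step 5): P = [1, 2, 4] / [3] / [7];  Q = [1, 3, 5] / [2] / [4]
  Insert 5 (step 6): P = [1, 2, 4, 5] / [3] / [7];  Q = [1, 3, 5, 6] / [2] / [4]
  Insert 6 (step 7): P = [1, 2, 4, 5, 6] / [3] / [7];  Q = [1, 3, 5, 6, 7] / [2] / [4]
Final shape: (5, 1, 1).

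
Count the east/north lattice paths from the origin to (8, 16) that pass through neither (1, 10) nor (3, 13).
Number of paths = 691395

Inclusion–exclusion. Total paths: C(24, 8) = 735471. Through P₁: C(11, 1)·C(13, 7) = 18876. Through P₂: C(16, 3)·C(8, 5) = 31360. Since P₁ is strictly southwest of P₂, a monotone path through both must visit P₁ then P₂; paths through both = C(11, 1)·C(5, 2)·C(8, 5) = 6160. Avoid both = 735471 − 18876 − 31360 + 6160 = 691395.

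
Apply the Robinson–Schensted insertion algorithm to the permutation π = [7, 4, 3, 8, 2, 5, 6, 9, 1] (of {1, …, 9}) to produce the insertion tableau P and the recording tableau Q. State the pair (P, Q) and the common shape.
P = [1, 5, 6, 9] / [2, 8] / [3] / [4] / [7];  Q = [1, 4, 7, 8] / [2, 6] / [3] / [5] / [9];  common shape = (4, 2, 1, 1, 1)

Row-insert the values π_1, π_2, … into P one at a time, bumping the leftmost entry strictly greater than the inserted value down to the next row. The recording tableau Q records, in position (i, j), the step at which that cell was added to P.
  Insert 7 (step 1): P = [7];  Q = [1]
  Insert 4 (step 2): P = [4] / [7];  Q = [1] / [2]
  Insert 3 (step 3): P = [3] / [4] / [7];  Q = [1] / [2] / [3]
  Insert 8 (step 4): P = [3, 8] / [4] / [7];  Q = [1, 4] / [2] / [3]
  Insert 2 (step 5): P = [2, 8] / [3] / [4] / [7];  Q = [1, 4] / [2] / [3] / [5]
  Insert 5 (step 6): P = [2, 5] / [3, 8] / [4] / [7];  Q = [1, 4] / [2, 6] / [3] / [5]
  Insert 6 (step 7): P = [2, 5, 6] / [3, 8] / [4] / [7];  Q = [1, 4, 7] / [2, 6] / [3] / [5]
  Insert 9 (step 8): P = [2, 5, 6, 9] / [3, 8] / [4] / [7];  Q = [1, 4, 7, 8] / [2, 6] / [3] / [5]
  Insert 1 (step 9): P = [1, 5, 6, 9] / [2, 8] / [3] / [4] / [7];  Q = [1, 4, 7, 8] / [2, 6] / [3] / [5] / [9]
Final shape: (4, 2, 1, 1, 1).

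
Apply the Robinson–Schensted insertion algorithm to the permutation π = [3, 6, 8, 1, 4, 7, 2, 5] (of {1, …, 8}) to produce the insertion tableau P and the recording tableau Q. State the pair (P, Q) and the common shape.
P = [1, 2, 5] / [3, 4, 7] / [6, 8];  Q = [1, 2, 3] / [4, 5, 6] / [7, 8];  common shape = (3, 3, 2)

Row-insert the values π_1, π_2, … into P one at a time, bumping the leftmost entry strictly greater than the inserted value down to the next row. The recording tableau Q records, in position (i, j), the step at which that cell was added to P.
  Insert 3 (step 1): P = [3];  Q = [1]
  Insert 6 (step 2): P = [3, 6];  Q = [1, 2]
  Insert 8 (step 3): P = [3, 6, 8];  Q = [1, 2, 3]
  Insert 1 (step 4): P = [1, 6, 8] / [3];  Q = [1, 2, 3] / [4]
  Insert 4 (step 5): P = [1, 4, 8] / [3, 6];  Q = [1, 2, 3] / [4, 5]
  Insert 7 (step 6): P = [1, 4, 7] / [3, 6, 8];  Q = [1, 2, 3] / [4, 5, 6]
  Insert 2 (step 7): P = [1, 2, 7] / [3, 4, 8] / [6];  Q = [1, 2, 3] / [4, 5, 6] / [7]
  Insert 5 (step 8): P = [1, 2, 5] / [3, 4, 7] / [6, 8];  Q = [1, 2, 3] / [4, 5, 6] / [7, 8]
Final shape: (3, 3, 2).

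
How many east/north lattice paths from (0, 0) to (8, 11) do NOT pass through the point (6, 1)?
Number of paths = 75120

Total paths from (0, 0) to (8, 11): C(19, 8) = 75582. Paths through (6, 1): (paths (0, 0) → (6, 1)) × (paths (6, 1) → (8, 11)) = C(7, 6) · C(12, 2) = 7 · 66 = 462. Avoidance count = 75582 − 462 = 75120.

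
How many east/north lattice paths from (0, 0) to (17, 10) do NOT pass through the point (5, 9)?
Number of paths = 8410259

Total paths from (0, 0) to (17, 10): C(27, 17) = 8436285. Paths through (5, 9): (paths (0, 0) → (5, 9)) × (paths (5, 9) → (17, 10)) = C(14, 5) · C(13, 12) = 2002 · 13 = 26026. Avoidance count = 8436285 − 26026 = 8410259.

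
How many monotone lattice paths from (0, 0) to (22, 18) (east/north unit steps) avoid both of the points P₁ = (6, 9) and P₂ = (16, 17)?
Number of paths = 96520611685

Inclusion–exclusion. Total paths: C(40, 22) = 113380261800. Through P₁: C(15, 6)·C(25, 16) = 10225089875. Through P₂: C(33, 16)·C(7, 6) = 8167621770. Since P₁ is strictly southwest of P₂, a monotone path through both must visit P₁ then P₂; paths through both = C(15, 6)·C(18, 10)·C(7, 6) = 1533061530. Avoid both = 113380261800 − 10225089875 − 8167621770 + 1533061530 = 96520611685.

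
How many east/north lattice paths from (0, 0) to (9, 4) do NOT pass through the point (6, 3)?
Number of paths = 379

Total paths from (0, 0) to (9, 4): C(13, 9) = 715. Paths through (6, 3): (paths (0, 0) → (6, 3)) × (paths (6, 3) → (9, 4)) = C(9, 6) · C(4, 3) = 84 · 4 = 336. Avoidance count = 715 − 336 = 379.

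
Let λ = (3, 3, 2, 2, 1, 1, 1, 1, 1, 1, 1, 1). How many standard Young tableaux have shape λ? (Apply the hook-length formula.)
# SYT of shape (3, 3, 2, 2, 1, 1, 1, 1, 1, 1, 1, 1) = 99144

Hook-length formula: f^λ = n! / Π hook(c), product over all cells c of the Young diagram. For λ = (3, 3, 2, 2, 1, 1, 1, 1, 1, 1, 1, 1), n = 18 boxes. Hook lengths by row (left-to-right, top-to-bottom): [14, 5, 2]; [13, 4, 1]; [11, 2]; [10, 1]; [8]; [7]; [6]; [5]; [4]; [3]; [2]; [1]. Product of hooks = 64576512000. So f^λ = 18! / 64576512000 = 6402373705728000 / 64576512000 = 99144.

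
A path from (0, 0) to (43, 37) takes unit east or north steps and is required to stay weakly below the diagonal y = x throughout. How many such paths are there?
Number of paths = 13692714153114028559800

By the reflection principle (André's argument), the number of monotone paths to (43, 37) with n ≤ m that never go above y = x is C(80, 43) − C(80, 44) = 86068488962431036661600 − 72375774809317008101800 = 13692714153114028559800.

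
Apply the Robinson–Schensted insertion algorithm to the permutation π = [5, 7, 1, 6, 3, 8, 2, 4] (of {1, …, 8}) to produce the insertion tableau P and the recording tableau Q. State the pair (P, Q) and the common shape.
P = [1, 2, 4] / [3, 6, 8] / [5] / [7];  Q = [1, 2, 6] / [3, 4, 8] / [5] / [7];  common shape = (3, 3, 1, 1)

Row-insert the values π_1, π_2, … into P one at a time, bumping the leftmost entry strictly greater than the inserted value down to the next row. The recording tableau Q records, in position (i, j), the step at which that cell was added to P.
  Insert 5 (step 1): P = [5];  Q = [1]
  Insert 7 (step 2): P = [5, 7];  Q = [1, 2]
  Insert 1 (step 3): P = [1, 7] / [5];  Q = [1, 2] / [3]
  Insert 6 (step 4): P = [1, 6] / [5, 7];  Q = [1, 2] / [3, 4]
  Insert 3 (step 5): P = [1, 3] / [5, 6] / [7];  Q = [1, 2] / [3, 4] / [5]
  Insert 8 (step 6): P = [1, 3, 8] / [5, 6] / [7];  Q = [1, 2, 6] / [3, 4] / [5]
  Insert 2 (step 7): P = [1, 2, 8] / [3, 6] / [5] / [7];  Q = [1, 2, 6] / [3, 4] / [5] / [7]
  Insert 4 (step 8): P = [1, 2, 4] / [3, 6, 8] / [5] / [7];  Q = [1, 2, 6] / [3, 4, 8] / [5] / [7]
Final shape: (3, 3, 1, 1).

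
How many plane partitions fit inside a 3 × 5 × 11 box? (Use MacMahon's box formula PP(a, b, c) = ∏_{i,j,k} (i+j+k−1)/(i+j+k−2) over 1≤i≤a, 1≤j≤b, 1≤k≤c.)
PP(3, 5, 11) = 1837984512

Evaluate the triple product over i = 1..3, j = 1..5, k = 1..11. The factors are (2/1) · (3/2) · (4/3) · (5/4) · (6/5) · (7/6) · (8/7) · (9/8) · … (165 factors total). The numerators and denominators telescope so the product is an integer; carrying out the multiplication exactly gives PP(3, 5, 11) = 1837984512.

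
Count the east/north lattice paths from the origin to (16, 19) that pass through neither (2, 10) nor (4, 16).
Number of paths = 4004630775

Inclusion–exclusion. Total paths: C(35, 16) = 4059928950. Through P₁: C(12, 2)·C(23, 14) = 53934540. Through P₂: C(20, 4)·C(15, 12) = 2204475. Since P₁ is strictly southwest of P₂, a monotone path through both must visit P₁ then P₂; paths through both = C(12, 2)·C(8, 2)·C(15, 12) = 840840. Avoid both = 4059928950 − 53934540 − 2204475 + 840840 = 4004630775.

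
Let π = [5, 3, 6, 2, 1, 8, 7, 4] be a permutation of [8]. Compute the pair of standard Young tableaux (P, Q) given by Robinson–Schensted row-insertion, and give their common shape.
P = [1, 4, 7] / [2, 6] / [3, 8] / [5];  Q = [1, 3, 6] / [2, 7] / [4, 8] / [5];  common shape = (3, 2, 2, 1)

Row-insert the values π_1, π_2, … into P one at a time, bumping the leftmost entry strictly greater than the inserted value down to the next row. The recording tableau Q records, in position (i, j), the step at which that cell was added to P.
  Insert 5 (step 1): P = [5];  Q = [1]
  Insert 3 (step 2): P = [3] / [5];  Q = [1] / [2]
  Insert 6 (step 3): P = [3, 6] / [5];  Q = [1, 3] / [2]
  Insert 2 (step 4): P = [2, 6] / [3] / [5];  Q = [1, 3] / [2] / [4]
  Insert 1 (step 5): P = [1, 6] / [2] / [3] / [5];  Q = [1, 3] / [2] / [4] / [5]
  Insert 8 (step 6): P = [1, 6, 8] / [2] / [3] / [5];  Q = [1, 3, 6] / [2] / [4] / [5]
  Insert 7 (step 7): P = [1, 6, 7] / [2, 8] / [3] / [5];  Q = [1, 3, 6] / [2, 7] / [4] / [5]
  Insert 4 (step 8): P = [1, 4, 7] / [2, 6] / [3, 8] / [5];  Q = [1, 3, 6] / [2, 7] / [4, 8] / [5]
Final shape: (3, 2, 2, 1).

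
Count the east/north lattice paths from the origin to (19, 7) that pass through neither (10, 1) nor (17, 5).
Number of paths = 466521

Inclusion–exclusion. Total paths: C(26, 19) = 657800. Through P₁: C(11, 10)·C(15, 9) = 55055. Through P₂: C(22, 17)·C(4, 2) = 158004. Since P₁ is strictly southwest of P₂, a monotone path through both must visit P₁ then P₂; paths through both = C(11, 10)·C(11, 7)·C(4, 2) = 21780. Avoid both = 657800 − 55055 − 158004 + 21780 = 466521.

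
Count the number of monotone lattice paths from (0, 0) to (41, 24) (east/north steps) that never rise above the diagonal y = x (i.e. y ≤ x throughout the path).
Number of paths = 170301657026428200

By the reflection principle (André's argument), the number of monotone paths to (41, 24) with n ≤ m that never go above y = x is C(65, 41) − C(65, 42) = 397370533061665800 − 227068876035237600 = 170301657026428200.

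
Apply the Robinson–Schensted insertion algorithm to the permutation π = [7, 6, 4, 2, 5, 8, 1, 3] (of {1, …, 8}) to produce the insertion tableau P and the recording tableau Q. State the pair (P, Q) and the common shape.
P = [1, 3, 8] / [2, 5] / [4] / [6] / [7];  Q = [1, 5, 6] / [2, 8] / [3] / [4] / [7];  common shape = (3, 2, 1, 1, 1)

Row-insert the values π_1, π_2, … into P one at a time, bumping the leftmost entry strictly greater than the inserted value down to the next row. The recording tableau Q records, in position (i, j), the step at which that cell was added to P.
  Insert 7 (step 1): P = [7];  Q = [1]
  Insert 6 (step 2): P = [6] / [7];  Q = [1] / [2]
  Insert 4 (step 3): P = [4] / [6] / [7];  Q = [1] / [2] / [3]
  Insert 2 (step 4): P = [2] / [4] / [6] / [7];  Q = [1] / [2] / [3] / [4]
  Insert 5 (step 5): P = [2, 5] / [4] / [6] / [7];  Q = [1, 5] / [2] / [3] / [4]
  Insert 8 (step 6): P = [2, 5, 8] / [4] / [6] / [7];  Q = [1, 5, 6] / [2] / [3] / [4]
  Insert 1 (step 7): P = [1, 5, 8] / [2] / [4] / [6] / [7];  Q = [1, 5, 6] / [2] / [3] / [4] / [7]
  Insert 3 (step 8): P = [1, 3, 8] / [2, 5] / [4] / [6] / [7];  Q = [1, 5, 6] / [2, 8] / [3] / [4] / [7]
Final shape: (3, 2, 1, 1, 1).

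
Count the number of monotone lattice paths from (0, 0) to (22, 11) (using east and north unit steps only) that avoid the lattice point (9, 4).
Number of paths = 138109920

Total paths from (0, 0) to (22, 11): C(33, 22) = 193536720. Paths through (9, 4): (paths (0, 0) → (9, 4)) × (paths (9, 4) → (22, 11)) = C(13, 9) · C(20, 13) = 715 · 77520 = 55426800. Avoidance count = 193536720 − 55426800 = 138109920.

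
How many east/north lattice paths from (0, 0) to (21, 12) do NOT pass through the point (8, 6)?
Number of paths = 273339924

Total paths from (0, 0) to (21, 12): C(33, 21) = 354817320. Paths through (8, 6): (paths (0, 0) → (8, 6)) × (paths (8, 6) → (21, 12)) = C(14, 8) · C(19, 13) = 3003 · 27132 = 81477396. Avoidance count = 354817320 − 81477396 = 273339924.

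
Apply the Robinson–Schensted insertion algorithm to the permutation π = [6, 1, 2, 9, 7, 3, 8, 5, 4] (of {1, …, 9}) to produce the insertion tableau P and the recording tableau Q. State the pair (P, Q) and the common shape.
P = [1, 2, 3, 4] / [5, 7, 8] / [6] / [9];  Q = [1, 3, 4, 7] / [2, 5, 8] / [6] / [9];  common shape = (4, 3, 1, 1)

Row-insert the values π_1, π_2, … into P one at a time, bumping the leftmost entry strictly greater than the inserted value down to the next row. The recording tableau Q records, in position (i, j), the step at which that cell was added to P.
  Insert 6 (step 1): P = [6];  Q = [1]
  Insert 1 (step 2): P = [1] / [6];  Q = [1] / [2]
  Insert 2 (step 3): P = [1, 2] / [6];  Q = [1, 3] / [2]
  Insert 9 (step 4): P = [1, 2, 9] / [6];  Q = [1, 3, 4] / [2]
  Insert 7 (step 5): P = [1, 2, 7] / [6, 9];  Q = [1, 3, 4] / [2, 5]
  Insert 3 (step 6): P = [1, 2, 3] / [6, 7] / [9];  Q = [1, 3, 4] / [2, 5] / [6]
  Insert 8 (step 7): P = [1, 2, 3, 8] / [6, 7] / [9];  Q = [1, 3, 4, 7] / [2, 5] / [6]
  Insert 5 (step 8): P = [1, 2, 3, 5] / [6, 7, 8] / [9];  Q = [1, 3, 4, 7] / [2, 5, 8] / [6]
  Insert 4 (step 9): P = [1, 2, 3, 4] / [5, 7, 8] / [6] / [9];  Q = [1, 3, 4, 7] / [2, 5, 8] / [6] / [9]
Final shape: (4, 3, 1, 1).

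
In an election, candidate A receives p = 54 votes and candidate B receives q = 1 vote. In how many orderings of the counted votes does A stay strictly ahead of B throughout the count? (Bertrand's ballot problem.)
Strict-lead orderings = 53

Total orderings of the 55 votes with 54 for A: C(55, 54) = 55. By the Bertrand ballot formula (Cycle Lemma / reflection principle), the number of orderings in which A is strictly ahead of B throughout is (p − q)/(p + q) · C(p + q, p) = (54 − 1)/(54 + 1) · 55 = 53.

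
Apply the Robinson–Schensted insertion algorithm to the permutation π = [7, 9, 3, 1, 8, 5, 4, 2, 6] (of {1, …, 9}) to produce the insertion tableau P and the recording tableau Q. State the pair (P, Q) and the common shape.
P = [1, 2, 6] / [3, 4] / [5, 8] / [7] / [9];  Q = [1, 2, 9] / [3, 5] / [4, 6] / [7] / [8];  common shape = (3, 2, 2, 1, 1)

Row-insert the values π_1, π_2, … into P one at a time, bumping the leftmost entry strictly greater than the inserted value down to the next row. The recording tableau Q records, in position (i, j), the step at which that cell was added to P.
  Insert 7 (step 1): P = [7];  Q = [1]
  Insert 9 (step 2): P = [7, 9];  Q = [1, 2]
  Insert 3 (step 3): P = [3, 9] / [7];  Q = [1, 2] / [3]
  Insert 1 (step 4): P = [1, 9] / [3] / [7];  Q = [1, 2] / [3] / [4]
  Insert 8 (step 5): P = [1, 8] / [3, 9] / [7];  Q = [1, 2] / [3, 5] / [4]
  Insert 5 (step 6): P = [1, 5] / [3, 8] / [7, 9];  Q = [1, 2] / [3, 5] / [4, 6]
  Insert 4 (step 7): P = [1, 4] / [3, 5] / [7, 8] / [9];  Q = [1, 2] / [3, 5] / [4, 6] / [7]
  Insert 2 (step 8): P = [1, 2] / [3, 4] / [5, 8] / [7] / [9];  Q = [1, 2] / [3, 5] / [4, 6] / [7] / [8]
  Insert 6 (step 9): P = [1, 2, 6] / [3, 4] / [5, 8] / [7] / [9];  Q = [1, 2, 9] / [3, 5] / [4, 6] / [7] / [8]
Final shape: (3, 2, 2, 1, 1).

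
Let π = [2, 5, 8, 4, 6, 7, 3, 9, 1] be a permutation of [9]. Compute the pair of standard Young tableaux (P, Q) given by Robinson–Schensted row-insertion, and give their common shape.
P = [1, 3, 6, 7, 9] / [2, 8] / [4] / [5];  Q = [1, 2, 3, 6, 8] / [4, 5] / [7] / [9];  common shape = (5, 2, 1, 1)

Row-insert the values π_1, π_2, … into P one at a time, bumping the leftmost entry strictly greater than the inserted value down to the next row. The recording tableau Q records, in position (i, j), the step at which that cell was added to P.
  Insert 2 (step 1): P = [2];  Q = [1]
  Insert 5 (step 2): P = [2, 5];  Q = [1, 2]
  Insert 8 (step 3): P = [2, 5, 8];  Q = [1, 2, 3]
  Insert 4 (step 4): P = [2, 4, 8] / [5];  Q = [1, 2, 3] / [4]
  Insert 6 (step 5): P = [2, 4, 6] / [5, 8];  Q = [1, 2, 3] / [4, 5]
  Insert 7 (step 6): P = [2, 4, 6, 7] / [5, 8];  Q = [1, 2, 3, 6] / [4, 5]
  Insert 3 (step 7): P = [2, 3, 6, 7] / [4, 8] / [5];  Q = [1, 2, 3, 6] / [4, 5] / [7]
  Insert 9 (step 8): P = [2, 3, 6, 7, 9] / [4, 8] / [5];  Q = [1, 2, 3, 6, 8] / [4, 5] / [7]
  Insert 1 (step 9): P = [1, 3, 6, 7, 9] / [2, 8] / [4] / [5];  Q = [1, 2, 3, 6, 8] / [4, 5] / [7] / [9]
Final shape: (5, 2, 1, 1).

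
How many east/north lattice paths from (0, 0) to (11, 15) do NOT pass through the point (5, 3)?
Number of paths = 6686576

Total paths from (0, 0) to (11, 15): C(26, 11) = 7726160. Paths through (5, 3): (paths (0, 0) → (5, 3)) × (paths (5, 3) → (11, 15)) = C(8, 5) · C(18, 6) = 56 · 18564 = 1039584. Avoidance count = 7726160 − 1039584 = 6686576.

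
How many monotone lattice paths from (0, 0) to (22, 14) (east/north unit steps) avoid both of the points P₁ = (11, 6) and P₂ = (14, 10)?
Number of paths = 2104486848

Inclusion–exclusion. Total paths: C(36, 22) = 3796297200. Through P₁: C(17, 11)·C(19, 11) = 935402832. Through P₂: C(24, 14)·C(12, 8) = 970821720. Since P₁ is strictly southwest of P₂, a monotone path through both must visit P₁ then P₂; paths through both = C(17, 11)·C(7, 3)·C(12, 8) = 214414200. Avoid both = 3796297200 − 935402832 − 970821720 + 214414200 = 2104486848.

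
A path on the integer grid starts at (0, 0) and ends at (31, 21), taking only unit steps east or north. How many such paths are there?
Number of paths = 191991813933920

A monotone lattice path from (0, 0) to (31, 21) consists of 31 east steps and 21 north steps in some order, so it is determined by which 31 of the 52 steps are east. The count is C(52, 31) = 191991813933920.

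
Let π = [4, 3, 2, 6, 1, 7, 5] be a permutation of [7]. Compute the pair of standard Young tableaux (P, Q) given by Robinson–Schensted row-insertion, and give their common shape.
P = [1, 5, 7] / [2, 6] / [3] / [4];  Q = [1, 4, 6] / [2, 7] / [3] / [5];  common shape = (3, 2, 1, 1)

Row-insert the values π_1, π_2, … into P one at a time, bumping the leftmost entry strictly greater than the inserted value down to the next row. The recording tableau Q records, in position (i, j), the step at which that cell was added to P.
  Insert 4 (step 1): P = [4];  Q = [1]
  Insert 3 (step 2): P = [3] / [4];  Q = [1] / [2]
  Insert 2 (step 3): P = [2] / [3] / [4];  Q = [1] / [2] / [3]
  Insert 6 (step 4): P = [2, 6] / [3] / [4];  Q = [1, 4] / [2] / [3]
  Insert 1 (step 5): P = [1, 6] / [2] / [3] / [4];  Q = [1, 4] / [2] / [3] / [5]
  Insert 7 (step 6): P = [1, 6, 7] / [2] / [3] / [4];  Q = [1, 4, 6] / [2] / [3] / [5]
  Insert 5 (step 7): P = [1, 5, 7] / [2, 6] / [3] / [4];  Q = [1, 4, 6] / [2, 7] / [3] / [5]
Final shape: (3, 2, 1, 1).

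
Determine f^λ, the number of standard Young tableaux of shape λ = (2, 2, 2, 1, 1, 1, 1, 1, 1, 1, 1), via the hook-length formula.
# SYT of shape (2, 2, 2, 1, 1, 1, 1, 1, 1, 1, 1) = 273

Hook-length formula: f^λ = n! / Π hook(c), product over all cells c of the Young diagram. For λ = (2, 2, 2, 1, 1, 1, 1, 1, 1, 1, 1), n = 14 boxes. Hook lengths by row (left-to-right, top-to-bottom): [12, 3]; [11, 2]; [10, 1]; [8]; [7]; [6]; [5]; [4]; [3]; [2]; [1]. Product of hooks = 319334400. So f^λ = 14! / 319334400 = 87178291200 / 319334400 = 273.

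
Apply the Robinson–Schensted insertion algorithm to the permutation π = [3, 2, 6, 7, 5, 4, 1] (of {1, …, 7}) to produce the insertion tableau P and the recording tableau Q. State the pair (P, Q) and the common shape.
P = [1, 4, 7] / [2, 5] / [3] / [6];  Q = [1, 3, 4] / [2, 5] / [6] / [7];  common shape = (3, 2, 1, 1)

Row-insert the values π_1, π_2, … into P one at a time, bumping the leftmost entry strictly greater than the inserted value down to the next row. The recording tableau Q records, in position (i, j), the step at which that cell was added to P.
  Insert 3 (step 1): P = [3];  Q = [1]
  Insert 2 (step 2): P = [2] / [3];  Q = [1] / [2]
  Insert 6 (step 3): P = [2, 6] / [3];  Q = [1, 3] / [2]
  Insert 7 (step 4): P = [2, 6, 7] / [3];  Q = [1, 3, 4] / [2]
  Insert 5 (step 5): P = [2, 5, 7] / [3, 6];  Q = [1, 3, 4] / [2, 5]
  Insert 4 (step 6): P = [2, 4, 7] / [3, 5] / [6];  Q = [1, 3, 4] / [2, 5] / [6]
  Insert 1 (step 7): P = [1, 4, 7] / [2, 5] / [3] / [6];  Q = [1, 3, 4] / [2, 5] / [6] / [7]
Final shape: (3, 2, 1, 1).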